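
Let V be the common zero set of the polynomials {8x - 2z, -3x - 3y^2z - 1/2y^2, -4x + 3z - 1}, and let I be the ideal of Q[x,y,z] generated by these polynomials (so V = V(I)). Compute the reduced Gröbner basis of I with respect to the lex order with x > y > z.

f_1 = 8x - 2z, LT = x.
f_2 = -3x - 3y^2z - 1/2y^2, LT = x.
f_3 = -4x + 3z - 1, LT = x.

S(f_1,f_2): lcm = x. S = -y^2z - 1/6y^2 - 1/4z.
  leading term y^2z: no divisor's leading term divides it; move -y^2z to the remainder.
  leading term y^2: no divisor's leading term divides it; move -1/6y^2 to the remainder.
  leading term z: no divisor's leading term divides it; move -1/4z to the remainder.
  remainder -y^2z - 1/6y^2 - 1/4z ≠ 0; add g_4 = -y^2z - 1/6y^2 - 1/4z to the basis.

S(f_1,f_3): lcm = x. S = 1/2z - 1/4.
  leading term z: no divisor's leading term divides it; move 1/2z to the remainder.
  leading term 1: no divisor's leading term divides it; move -1/4 to the remainder.
  remainder 1/2z - 1/4 ≠ 0; add g_5 = 1/2z - 1/4 to the basis.

S(g_4,g_5): lcm = y^2z. S = 2/3y^2 + 1/4z.
  leading term y^2: no divisor's leading term divides it; move 2/3y^2 to the remainder.
  leading term z: subtract (1/2)·g_5 from 1/4z → 1/8
  leading term 1: no divisor's leading term divides it; move 1/8 to the remainder.
  remainder 2/3y^2 + 1/8 ≠ 0; add g_6 = 2/3y^2 + 1/8 to the basis.

The other S-polynomials (S(f_2,f_3), S(f_1,g_4), S(f_2,g_4), S(f_3,g_4), S(f_1,g_5), S(f_2,g_5), S(f_3,g_5), S(f_1,g_6), S(f_2,g_6), S(f_3,g_6), S(g_4,g_6), S(g_5,g_6)) all reduce to 0 modulo the current basis, so we have a Gröbner basis.
Inter-reduce: drop elements whose leading term is divisible by another's, tail-reduce, and make monic.

G = {x - 1/8, y^2 + 3/16, z - 1/2}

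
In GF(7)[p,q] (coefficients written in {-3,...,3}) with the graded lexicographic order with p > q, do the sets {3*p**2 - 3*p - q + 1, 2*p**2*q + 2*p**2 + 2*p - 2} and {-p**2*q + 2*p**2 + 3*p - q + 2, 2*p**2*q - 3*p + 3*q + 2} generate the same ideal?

Two ideals are equal iff their reduced Gröbner bases coincide (the reduced basis is unique for a fixed ordering).
Buchberger on the first generating set:
f_1 = 3*p**2 - 3*p - q + 1, LT = p**2.
f_2 = 2*p**2*q + 2*p**2 + 2*p - 2, LT = p**2*q.

S(f_1,f_2): lcm = p**2*q. S = -p**2 - p*q + 2*q**2 - p - 2*q + 1.
  leading term p**2: subtract (2)·f_1 from -p**2 - p*q + 2*q**2 - p - 2*q + 1 → -p*q + 2*q**2 - 2*p - 1
  leading term p*q: no divisor's leading term divides it; move -p*q to the remainder.
  leading term q**2: no divisor's leading term divides it; move 2*q**2 to the remainder.
  leading term p: no divisor's leading term divides it; move -2*p to the remainder.
  leading term 1: no divisor's leading term divides it; move -1 to the remainder.
  remainder -p*q + 2*q**2 - 2*p - 1 ≠ 0; add g_3 = -p*q + 2*q**2 - 2*p - 1 to the basis.

S(f_1,g_3): lcm = p**2*q. S = 2*p*q**2 - 2*p**2 - p*q + 2*q**2 - p - 2*q.
  leading term p*q**2: subtract (-2*q)·g_3 from 2*p*q**2 - 2*p**2 - p*q + 2*q**2 - p - 2*q → -3*q**3 - 2*p**2 + 2*p*q + 2*q**2 - p + 3*q
  leading term q**3: no divisor's leading term divides it; move -3*q**3 to the remainder.
  leading term p**2: subtract (-3)·f_1 from -2*p**2 + 2*p*q + 2*q**2 - p + 3*q → 2*p*q + 2*q**2 - 3*p + 3
  leading term p*q: subtract (-2)·g_3 from 2*p*q + 2*q**2 - 3*p + 3 → -q**2 + 1
  leading term q**2: no divisor's leading term divides it; move -q**2 to the remainder.
  leading term 1: no divisor's leading term divides it; move 1 to the remainder.
  remainder -3*q**3 - q**2 + 1 ≠ 0; add g_4 = -3*q**3 - q**2 + 1 to the basis.

The other S-polynomials (S(f_2,g_3), S(f_1,g_4), S(f_2,g_4), S(g_3,g_4)) all reduce to 0 modulo the current basis, so we have a Gröbner basis.
Inter-reduce: drop elements whose leading term is divisible by another's, tail-reduce, and make monic.
Reduced Gröbner basis: {q**3 - 2*q**2 + 2, p**2 - p + 2*q - 2, p*q - 2*q**2 + 2*p + 1}.

Buchberger on the second generating set:
h_1 = -p**2*q + 2*p**2 + 3*p - q + 2, LT = p**2*q.
h_2 = 2*p**2*q - 3*p + 3*q + 2, LT = p**2*q.

S(h_1,h_2): lcm = p**2*q. S = -2*p**2 + 2*p + 3*q - 3.
  leading term p**2: no divisor's leading term divides it; move -2*p**2 to the remainder.
  leading term p: no divisor's leading term divides it; move 2*p to the remainder.
  leading term q: no divisor's leading term divides it; move 3*q to the remainder.
  leading term 1: no divisor's leading term divides it; move -3 to the remainder.
  remainder -2*p**2 + 2*p + 3*q - 3 ≠ 0; add k_3 = -2*p**2 + 2*p + 3*q - 3 to the basis.

S(h_1,k_3): lcm = p**2*q. S = -2*p**2 + p*q - 2*q**2 - 3*p + 3*q - 2.
  leading term p**2: subtract (1)·k_3 from -2*p**2 + p*q - 2*q**2 - 3*p + 3*q - 2 → p*q - 2*q**2 + 2*p + 1
  leading term p*q: no divisor's leading term divides it; move p*q to the remainder.
  leading term q**2: no divisor's leading term divides it; move -2*q**2 to the remainder.
  leading term p: no divisor's leading term divides it; move 2*p to the remainder.
  leading term 1: no divisor's leading term divides it; move 1 to the remainder.
  remainder p*q - 2*q**2 + 2*p + 1 ≠ 0; add k_4 = p*q - 2*q**2 + 2*p + 1 to the basis.

S(h_1,k_4): lcm = p**2*q. S = 2*p*q**2 + 3*p**2 + 3*p + q - 2.
  leading term p*q**2: subtract (2*q)·k_4 from 2*p*q**2 + 3*p**2 + 3*p + q - 2 → -3*q**3 + 3*p**2 + 3*p*q + 3*p - q - 2
  leading term q**3: no divisor's leading term divides it; move -3*q**3 to the remainder.
  leading term p**2: subtract (2)·k_3 from 3*p**2 + 3*p*q + 3*p - q - 2 → 3*p*q - p - 3
  leading term p*q: subtract (3)·k_4 from 3*p*q - p - 3 → -q**2 + 1
  leading term q**2: no divisor's leading term divides it; move -q**2 to the remainder.
  leading term 1: no divisor's leading term divides it; move 1 to the remainder.
  remainder -3*q**3 - q**2 + 1 ≠ 0; add k_5 = -3*q**3 - q**2 + 1 to the basis.

The other S-polynomials (S(h_2,k_3), S(h_2,k_4), S(k_3,k_4), S(h_1,k_5), S(h_2,k_5), S(k_3,k_5), S(k_4,k_5)) all reduce to 0 modulo the current basis, so we have a Gröbner basis.
Inter-reduce: drop elements whose leading term is divisible by another's, tail-reduce, and make monic.
Reduced Gröbner basis: {q**3 - 2*q**2 + 2, p**2 - p + 2*q - 2, p*q - 2*q**2 + 2*p + 1}.

These coincide, so the ideals are equal.

Yes, the ideals are equal.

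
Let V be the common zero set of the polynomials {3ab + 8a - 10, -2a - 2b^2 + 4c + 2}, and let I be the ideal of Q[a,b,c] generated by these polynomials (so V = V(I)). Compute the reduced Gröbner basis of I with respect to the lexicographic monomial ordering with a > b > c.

G = {a + b^2 - 2c - 1, b^3 + 8/3b^2 - 2bc - b - 16/3c + 2/3}

f_1 = 3ab + 8a - 10, LT = ab.
f_2 = -2a - 2b^2 + 4c + 2, LT = a.

S(f_1,f_2): lcm = ab. S = 8/3a - b^3 + 2bc + b - 10/3.
  reduce S modulo (f_1, f_2):
  remainder -b^3 - 8/3b^2 + 2bc + b + 16/3c - 2/3 ≠ 0; add g_3 = -b^3 - 8/3b^2 + 2bc + b + 16/3c - 2/3 to the basis.

The other S-polynomials (S(f_1,g_3), S(f_2,g_3)) all reduce to 0 modulo the current basis, so we have a Gröbner basis.
Inter-reduce: drop elements whose leading term is divisible by another's, tail-reduce, and make monic.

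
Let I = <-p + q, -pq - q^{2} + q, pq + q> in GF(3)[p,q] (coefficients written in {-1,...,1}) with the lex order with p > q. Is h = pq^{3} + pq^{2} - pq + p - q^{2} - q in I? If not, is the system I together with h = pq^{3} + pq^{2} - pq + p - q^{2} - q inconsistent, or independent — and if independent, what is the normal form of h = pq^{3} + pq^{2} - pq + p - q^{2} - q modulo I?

pq^{3} + pq^{2} - pq + p - q^{2} - q is independent of I; its normal form modulo I is -q.

First compute the reduced Gröbner basis of I by Buchberger's algorithm.
f_1 = -p + q, LT = p.
f_2 = -pq - q^{2} + q, LT = pq.
f_3 = pq + q, LT = pq.

S(f_1,f_2): lcm = pq. S = q^{2} + q.
  leading term q^{2}: no divisor's leading term divides it; move q^{2} to the remainder.
  leading term q: no divisor's leading term divides it; move q to the remainder.
  remainder q^{2} + q ≠ 0; add k_4 = q^{2} + q to the basis.

S(f_1,f_3): lcm = pq. S = -q^{2} - q.
  leading term q^{2}: subtract (-1)·k_4 from -q^{2} - q → 0
  remainder 0.

S(f_2,f_3): lcm = pq. S = q^{2} + q.
  leading term q^{2}: subtract (1)·k_4 from q^{2} + q → 0
  remainder 0.

S(f_1,k_4): leading monomials are coprime, so the S-polynomial reduces to 0 (Buchberger's first criterion).
S(f_2,k_4): lcm = pq^{2}. S = -pq + q^{3} - q^{2}.
  leading term pq: subtract (q)·f_1 from -pq + q^{3} - q^{2} → q^{3} + q^{2}
  leading term q^{3}: subtract (q)·k_4 from q^{3} + q^{2} → 0
  remainder 0.

S(f_3,k_4): lcm = pq^{2}. S = -pq + q^{2}.
  leading term pq: subtract (q)·f_1 from -pq + q^{2} → 0
  remainder 0.

Every S-polynomial of the final basis reduces to 0, so we have a Gröbner basis.
Inter-reduce: drop elements whose leading term is divisible by another's, tail-reduce, and make monic.
Reduced Gröbner basis: {p - q, q^{2} + q}.
Label its elements g_1 = p - q, g_2 = q^{2} + q.

Reduce h = pq^{3} + pq^{2} - pq + p - q^{2} - q modulo G:
  leading term pq^{3}: subtract (q^{3})·g_1 from pq^{3} + pq^{2} - pq + p - q^{2} - q → pq^{2} - pq + p + q^{4} - q^{2} - q
  leading term pq^{2}: subtract (q^{2})·g_1 from pq^{2} - pq + p + q^{4} - q^{2} - q → -pq + p + q^{4} + q^{3} - q^{2} - q
  leading term pq: subtract (-q)·g_1 from -pq + p + q^{4} + q^{3} - q^{2} - q → p + q^{4} + q^{3} + q^{2} - q
  leading term p: subtract (1)·g_1 from p + q^{4} + q^{3} + q^{2} - q → q^{4} + q^{3} + q^{2}
  leading term q^{4}: subtract (q^{2})·g_2 from q^{4} + q^{3} + q^{2} → q^{2}
  leading term q^{2}: subtract (1)·g_2 from q^{2} → -q
  leading term q: no divisor's leading term divides it; move -q to the remainder.
  normal form = -q.
The normal form is nonzero, so h ∉ I. Since h minus its normal form lies in I, I + (h) = I + (r) where r = -q; decide whether this ideal is the whole ring.
Run Buchberger on G together with r (pairs among the g_i already reduce to 0 since G is a Gröbner basis):
g_1 = p - q, LT = p.
g_2 = q^{2} + q, LT = q^{2}.
r = -q, LT = q.

S(g_1,g_2): leading monomials are coprime, so the S-polynomial reduces to 0 (Buchberger's first criterion).
S(g_1,r): leading monomials are coprime, so the S-polynomial reduces to 0 (Buchberger's first criterion).
S(g_2,r): lcm = q^{2}. S = q.
  leading term q: subtract (-1)·r from q → 0
  remainder 0.

Every S-polynomial of the final basis reduces to 0, so we have a Gröbner basis.
Inter-reduce: drop elements whose leading term is divisible by another's, tail-reduce, and make monic.
Reduced Gröbner basis: {p, q}.
The reduced Gröbner basis of I + (h) is {p, q} ≠ {1}, a proper ideal, so the enlarged system stays consistent: h is independent of I, with normal form -q.

The remainder on division by a Gröbner basis is unique — it is the normal form.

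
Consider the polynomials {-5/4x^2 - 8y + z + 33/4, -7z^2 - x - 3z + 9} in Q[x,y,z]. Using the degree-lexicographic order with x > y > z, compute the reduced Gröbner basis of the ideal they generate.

G = {x^2 + 32/5y - 4/5z - 33/5, z^2 + 1/7x + 3/7z - 9/7}

f_1 = -5/4x^2 - 8y + z + 33/4, LT = x^2.
f_2 = -7z^2 - x - 3z + 9, LT = z^2.

The S-polynomials (S(f_1,f_2)) all reduce to 0 modulo the current basis, so we have a Gröbner basis.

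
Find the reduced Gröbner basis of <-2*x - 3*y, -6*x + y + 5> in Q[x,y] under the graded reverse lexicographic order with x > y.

This is the nonlinear analogue of row-reducing a linear system.

f_1 = -2*x - 3*y, LT = x.
f_2 = -6*x + y + 5, LT = x.

S(f_1,f_2): lcm = x. S = 5/3*y + 5/6.
  leading term y: no divisor's leading term divides it; move 5/3*y to the remainder.
  leading term 1: no divisor's leading term divides it; move 5/6 to the remainder.
  remainder 5/3*y + 5/6 ≠ 0; add g_3 = 5/3*y + 5/6 to the basis.

The other S-polynomials (S(f_1,g_3), S(f_2,g_3)) all reduce to 0 modulo the current basis, so we have a Gröbner basis.
Inter-reduce: drop elements whose leading term is divisible by another's, tail-reduce, and make monic.

G = {x - 3/4, y + 1/2}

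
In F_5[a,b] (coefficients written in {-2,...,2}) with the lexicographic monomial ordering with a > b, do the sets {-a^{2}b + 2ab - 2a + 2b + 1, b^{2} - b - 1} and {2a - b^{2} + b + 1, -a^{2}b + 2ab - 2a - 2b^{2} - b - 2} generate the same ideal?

No, the ideals differ.

For a fixed monomial order, each ideal has a unique reduced Gröbner basis; comparing bases decides equality.
Buchberger on the first generating set:
f_1 = -a^{2}b + 2ab - 2a + 2b + 1, LT = a^{2}b.
f_2 = b^{2} - b - 1, LT = b^{2}.

S(f_1,f_2): lcm = a^{2}b^{2}. S = a^{2}b + a^{2} - 2ab^{2} + 2ab - 2b^{2} - b.
  reduce S modulo (f_1, f_2):
  remainder a^{2} + 2ab + a - b - 1 ≠ 0; add g_3 = a^{2} + 2ab + a - b - 1 to the basis.

The other S-polynomials (S(f_1,g_3), S(f_2,g_3)) all reduce to 0 modulo the current basis, so we have a Gröbner basis.
Inter-reduce: drop elements whose leading term is divisible by another's, tail-reduce, and make monic.
Reduced Gröbner basis: {a^{2} + 2ab + a - b - 1, b^{2} - b - 1}.

Buchberger on the second generating set:
h_1 = 2a - b^{2} + b + 1, LT = a.
h_2 = -a^{2}b + 2ab - 2a - 2b^{2} - b - 2, LT = a^{2}b.

S(h_1,h_2): lcm = a^{2}b. S = 2ab^{3} - 2ab^{2} - 2a - 2b^{2} - b - 2.
  reduce S modulo (h_1, h_2):
  remainder b^{5} - 2b^{4} - 2b^{2} - 1 ≠ 0; add k_3 = b^{5} - 2b^{4} - 2b^{2} - 1 to the basis.

The other S-polynomials (S(h_1,k_3), S(h_2,k_3)) all reduce to 0 modulo the current basis, so we have a Gröbner basis.
Inter-reduce: drop elements whose leading term is divisible by another's, tail-reduce, and make monic.
Reduced Gröbner basis: {a + 2b^{2} - 2b - 2, b^{5} - 2b^{4} - 2b^{2} - 1}.

Since the reduced bases disagree, the two ideals are not the same.
The choice of monomial ordering does not affect the verdict — as long as both bases are computed under the same ordering, their equality decides ideal equality.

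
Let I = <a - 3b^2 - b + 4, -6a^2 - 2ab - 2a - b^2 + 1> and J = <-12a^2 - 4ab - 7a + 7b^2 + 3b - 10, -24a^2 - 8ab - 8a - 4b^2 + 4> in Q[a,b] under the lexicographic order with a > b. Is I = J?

Yes, the ideals are equal.

Two ideals are equal iff their reduced Gröbner bases coincide (the reduced basis is unique for a fixed ordering).
Buchberger on the first generating set:
f_1 = a - 3b^2 - b + 4, LT = a.
f_2 = -6a^2 - 2ab - 2a - b^2 + 1, LT = a^2.

S(f_1,f_2): lcm = a^2. S = -3ab^2 - 4/3ab + 11/3a - 1/6b^2 + 1/6.
  leading term ab^2: subtract (-3b^2)·f_1 from -3ab^2 - 4/3ab + 11/3a - 1/6b^2 + 1/6 → -4/3ab + 11/3a - 9b^4 - 3b^3 + 71/6b^2 + 1/6
  leading term ab: subtract (-4/3b)·f_1 from -4/3ab + 11/3a - 9b^4 - 3b^3 + 71/6b^2 + 1/6 → 11/3a - 9b^4 - 7b^3 + 21/2b^2 + 16/3b + 1/6
  leading term a: subtract (11/3)·f_1 from 11/3a - 9b^4 - 7b^3 + 21/2b^2 + 16/3b + 1/6 → -9b^4 - 7b^3 + 43/2b^2 + 9b - 29/2
  leading term b^4: no divisor's leading term divides it; move -9b^4 to the remainder.
  leading term b^3: no divisor's leading term divides it; move -7b^3 to the remainder.
  leading term b^2: no divisor's leading term divides it; move 43/2b^2 to the remainder.
  leading term b: no divisor's leading term divides it; move 9b to the remainder.
  leading term 1: no divisor's leading term divides it; move -29/2 to the remainder.
  remainder -9b^4 - 7b^3 + 43/2b^2 + 9b - 29/2 ≠ 0; add g_3 = -9b^4 - 7b^3 + 43/2b^2 + 9b - 29/2 to the basis.

The other S-polynomials (S(f_1,g_3), S(f_2,g_3)) all reduce to 0 modulo the current basis, so we have a Gröbner basis.
Inter-reduce: drop elements whose leading term is divisible by another's, tail-reduce, and make monic.
Reduced Gröbner basis: {a - 3b^2 - b + 4, b^4 + 7/9b^3 - 43/18b^2 - b + 29/18}.

Buchberger on the second generating set:
h_1 = -12a^2 - 4ab - 7a + 7b^2 + 3b - 10, LT = a^2.
h_2 = -24a^2 - 8ab - 8a - 4b^2 + 4, LT = a^2.

S(h_1,h_2): lcm = a^2. S = 1/4a - 3/4b^2 - 1/4b + 1.
  leading term a: no divisor's leading term divides it; move 1/4a to the remainder.
  leading term b^2: no divisor's leading term divides it; move -3/4b^2 to the remainder.
  leading term b: no divisor's leading term divides it; move -1/4b to the remainder.
  leading term 1: no divisor's leading term divides it; move 1 to the remainder.
  remainder 1/4a - 3/4b^2 - 1/4b + 1 ≠ 0; add k_3 = 1/4a - 3/4b^2 - 1/4b + 1 to the basis.

S(h_1,k_3): lcm = a^2. S = 3ab^2 + 4/3ab - 41/12a - 7/12b^2 - 1/4b + 5/6.
  leading term ab^2: subtract (12b^2)·k_3 from 3ab^2 + 4/3ab - 41/12a - 7/12b^2 - 1/4b + 5/6 → 4/3ab - 41/12a + 9b^4 + 3b^3 - 151/12b^2 - 1/4b + 5/6
  leading term ab: subtract (16/3b)·k_3 from 4/3ab - 41/12a + 9b^4 + 3b^3 - 151/12b^2 - 1/4b + 5/6 → -41/12a + 9b^4 + 7b^3 - 45/4b^2 - 67/12b + 5/6
  leading term a: subtract (-41/3)·k_3 from -41/12a + 9b^4 + 7b^3 - 45/4b^2 - 67/12b + 5/6 → 9b^4 + 7b^3 - 43/2b^2 - 9b + 29/2
  leading term b^4: no divisor's leading term divides it; move 9b^4 to the remainder.
  leading term b^3: no divisor's leading term divides it; move 7b^3 to the remainder.
  leading term b^2: no divisor's leading term divides it; move -43/2b^2 to the remainder.
  leading term b: no divisor's leading term divides it; move -9b to the remainder.
  leading term 1: no divisor's leading term divides it; move 29/2 to the remainder.
  remainder 9b^4 + 7b^3 - 43/2b^2 - 9b + 29/2 ≠ 0; add k_4 = 9b^4 + 7b^3 - 43/2b^2 - 9b + 29/2 to the basis.

The other S-polynomials (S(h_2,k_3), S(h_1,k_4), S(h_2,k_4), S(k_3,k_4)) all reduce to 0 modulo the current basis, so we have a Gröbner basis.
Inter-reduce: drop elements whose leading term is divisible by another's, tail-reduce, and make monic.
Reduced Gröbner basis: {a - 3b^2 - b + 4, b^4 + 7/9b^3 - 43/18b^2 - b + 29/18}.

The two bases agree; hence the ideals are identical.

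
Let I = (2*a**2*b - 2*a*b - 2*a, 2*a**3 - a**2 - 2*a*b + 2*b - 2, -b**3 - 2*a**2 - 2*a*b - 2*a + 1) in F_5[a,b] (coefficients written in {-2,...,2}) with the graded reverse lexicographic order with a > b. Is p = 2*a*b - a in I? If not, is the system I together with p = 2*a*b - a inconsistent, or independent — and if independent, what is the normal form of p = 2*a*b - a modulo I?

First compute the reduced Gröbner basis of I by Buchberger's algorithm.
f_1 = 2*a**2*b - 2*a*b - 2*a, LT = a**2*b.
f_2 = 2*a**3 - a**2 - 2*a*b + 2*b - 2, LT = a**3.
f_3 = -b**3 - 2*a**2 - 2*a*b - 2*a + 1, LT = b**3.

S(f_1,f_2): lcm = a**3*b. S = 2*a**2*b + a*b**2 - a**2 - b**2 + b.
  reduce S modulo (f_1, f_2, f_3):
  remainder a*b**2 - a**2 + 2*a*b - b**2 + 2*a + b ≠ 0; add h_4 = a*b**2 - a**2 + 2*a*b - b**2 + 2*a + b to the basis.

S(f_1,f_3): lcm = a**2*b**3. S = -2*a**4 - 2*a**3*b - a*b**3 - 2*a**3 - a*b**2 + a**2.
  reduce S modulo (f_1, f_2, f_3, h_4):
  remainder 2*a**2 + a*b - b**2 + 2*a + 2*b - 1 ≠ 0; add h_5 = 2*a**2 + a*b - b**2 + 2*a + 2*b - 1 to the basis.

S(f_1,h_4): lcm = a**2*b**2. S = a**3 - 2*a**2*b - 2*a**2 - 2*a*b.
  reduce S modulo (f_1, f_2, f_3, h_4, h_5):
  remainder -a*b - 2*b**2 + 2*a - 2*b - 1 ≠ 0; add h_6 = -a*b - 2*b**2 + 2*a - 2*b - 1 to the basis.

S(f_2,h_4): lcm = a**3*b**2. S = a**4 - 2*a**3*b - 2*a**2*b**2 - a*b**3 - 2*a**3 - a**2*b + b**3 - b**2.
  reduce S modulo (f_1, f_2, f_3, h_4, h_5, h_6):
  remainder -2*b**2 + a + 2 ≠ 0; add h_7 = -2*b**2 + a + 2 to the basis.

S(f_2,h_5): lcm = a**3. S = 2*a**2*b - 2*a*b**2 + a**2 - 2*a*b - 2*a + b - 1.
  reduce S modulo (f_1, f_2, f_3, h_4, h_5, h_6, h_7):
  remainder 2*a ≠ 0; add h_8 = 2*a to the basis.

S(h_4,h_5): lcm = a**2*b**2. S = 2*a*b**3 - 2*b**4 - a**3 + 2*a**2*b - 2*a*b**2 - b**3 + 2*a**2 + a*b - 2*b**2.
  reduce S modulo (f_1, f_2, f_3, h_4, h_5, h_6, h_7, h_8):
  remainder b - 1 ≠ 0; add h_9 = b - 1 to the basis.

The other S-polynomials (S(f_2,f_3), S(f_3,h_4), S(f_1,h_5), S(f_3,h_5), S(f_1,h_6), S(f_2,h_6), S(f_3,h_6), S(h_4,h_6), S(h_5,h_6), S(f_1,h_7), S(f_2,h_7), S(f_3,h_7), S(h_4,h_7), S(h_5,h_7), S(h_6,h_7), S(f_1,h_8), S(f_2,h_8), S(f_3,h_8), S(h_4,h_8), S(h_5,h_8), S(h_6,h_8), S(h_7,h_8), S(f_1,h_9), S(f_2,h_9), S(f_3,h_9), S(h_4,h_9), S(h_5,h_9), S(h_6,h_9), S(h_7,h_9), S(h_8,h_9)) all reduce to 0 modulo the current basis, so we have a Gröbner basis.
Inter-reduce: drop elements whose leading term is divisible by another's, tail-reduce, and make monic.
Reduced Gröbner basis: {a, b - 1}.
Label its elements g_1 = a, g_2 = b - 1.

Reduce p = 2*a*b - a modulo G:
  leading term a*b: subtract (2*b)·g_1 from 2*a*b - a → -a
  leading term a: subtract (-1)·g_1 from -a → 0
  normal form = 0.
Since the normal form is 0, p ∈ I.

2*a*b - a lies in I (it reduces to 0).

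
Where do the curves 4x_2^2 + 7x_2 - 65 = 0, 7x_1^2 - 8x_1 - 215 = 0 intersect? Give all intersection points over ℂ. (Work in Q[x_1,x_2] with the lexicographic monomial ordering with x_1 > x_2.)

{(-5, -5), (43/7, -5), (-5, 13/4), (43/7, 13/4)}

Compute a lex Gröbner basis by Buchberger's algorithm.
f_1 = 4x_2^2 + 7x_2 - 65, LT = x_2^2.
f_2 = 7x_1^2 - 8x_1 - 215, LT = x_1^2.

The S-polynomials (S(f_1,f_2)) all reduce to 0 modulo the current basis, so we have a Gröbner basis.
Inter-reduce: drop elements whose leading term is divisible by another's, tail-reduce, and make monic.
Reduced Gröbner basis: {x_1^2 - 8/7x_1 - 215/7, x_2^2 + 7/4x_2 - 65/4}.

From the last basis element, x_2^2 + 7/4x_2 - 65/4 = 0, so x_2 takes values in {-5, 13/4}. Each choice, substituted upward through the basis, yields the corresponding point(s) of the solution set.
  x_2 = -5: the earlier basis element becomes x_1^2 - 8/7x_1 - 215/7 = 0, giving x_1 = -5, 43/7 — points (-5, -5), (43/7, -5).
  x_2 = 13/4: the earlier basis element becomes x_1^2 - 8/7x_1 - 215/7 = 0, giving x_1 = -5, 43/7 — points (-5, 13/4), (43/7, 13/4).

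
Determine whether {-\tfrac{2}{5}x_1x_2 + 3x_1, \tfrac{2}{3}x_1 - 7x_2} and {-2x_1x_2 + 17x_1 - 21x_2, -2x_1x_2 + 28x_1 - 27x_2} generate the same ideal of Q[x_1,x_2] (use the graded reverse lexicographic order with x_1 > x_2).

No, the ideals differ.

For a fixed monomial order, each ideal has a unique reduced Gröbner basis; comparing bases decides equality.
Buchberger on the first generating set:
f_1 = -\tfrac{2}{5}x_1x_2 + 3x_1, LT = x_1x_2.
f_2 = \tfrac{2}{3}x_1 - 7x_2, LT = x_1.

S(f_1,f_2): lcm = x_1x_2. S = \tfrac{21}{2}x_2^{2} - \tfrac{15}{2}x_1.
  leading term x_2^{2}: no divisor's leading term divides it; move \tfrac{21}{2}x_2^{2} to the remainder.
  leading term x_1: subtract (-\tfrac{45}{4})·f_2 from -\tfrac{15}{2}x_1 → -\tfrac{315}{4}x_2
  leading term x_2: no divisor's leading term divides it; move -\tfrac{315}{4}x_2 to the remainder.
  remainder \tfrac{21}{2}x_2^{2} - \tfrac{315}{4}x_2 ≠ 0; add g_3 = \tfrac{21}{2}x_2^{2} - \tfrac{315}{4}x_2 to the basis.

S(f_1,g_3): lcm = x_1x_2^{2}. S = 0.
  remainder 0.

S(f_2,g_3): leading monomials are coprime, so the S-polynomial reduces to 0 (Buchberger's first criterion).
Every S-polynomial of the final basis reduces to 0, so we have a Gröbner basis.
Inter-reduce: drop elements whose leading term is divisible by another's, tail-reduce, and make monic.
Reduced Gröbner basis: {x_2^{2} - \tfrac{15}{2}x_2, x_1 - \tfrac{21}{2}x_2}.

Buchberger on the second generating set:
h_1 = -2x_1x_2 + 17x_1 - 21x_2, LT = x_1x_2.
h_2 = -2x_1x_2 + 28x_1 - 27x_2, LT = x_1x_2.

S(h_1,h_2): lcm = x_1x_2. S = \tfrac{11}{2}x_1 - 3x_2.
  leading term x_1: no divisor's leading term divides it; move \tfrac{11}{2}x_1 to the remainder.
  leading term x_2: no divisor's leading term divides it; move -3x_2 to the remainder.
  remainder \tfrac{11}{2}x_1 - 3x_2 ≠ 0; add k_3 = \tfrac{11}{2}x_1 - 3x_2 to the basis.

S(h_1,k_3): lcm = x_1x_2. S = \tfrac{6}{11}x_2^{2} - \tfrac{17}{2}x_1 + \tfrac{21}{2}x_2.
  leading term x_2^{2}: no divisor's leading term divides it; move \tfrac{6}{11}x_2^{2} to the remainder.
  leading term x_1: subtract (-\tfrac{17}{11})·k_3 from -\tfrac{17}{2}x_1 + \tfrac{21}{2}x_2 → \tfrac{129}{22}x_2
  leading term x_2: no divisor's leading term divides it; move \tfrac{129}{22}x_2 to the remainder.
  remainder \tfrac{6}{11}x_2^{2} + \tfrac{129}{22}x_2 ≠ 0; add k_4 = \tfrac{6}{11}x_2^{2} + \tfrac{129}{22}x_2 to the basis.

S(h_2,k_3): lcm = x_1x_2. S = \tfrac{6}{11}x_2^{2} - 14x_1 + \tfrac{27}{2}x_2.
  leading term x_2^{2}: subtract (1)·k_4 from \tfrac{6}{11}x_2^{2} - 14x_1 + \tfrac{27}{2}x_2 → -14x_1 + \tfrac{84}{11}x_2
  leading term x_1: subtract (-\tfrac{28}{11})·k_3 from -14x_1 + \tfrac{84}{11}x_2 → 0
  remainder 0.

S(h_1,k_4): lcm = x_1x_2^{2}. S = -\tfrac{77}{4}x_1x_2 + \tfrac{21}{2}x_2^{2}.
  leading term x_1x_2: subtract (\tfrac{77}{8})·h_1 from -\tfrac{77}{4}x_1x_2 + \tfrac{21}{2}x_2^{2} → \tfrac{21}{2}x_2^{2} - \tfrac{1309}{8}x_1 + \tfrac{1617}{8}x_2
  leading term x_2^{2}: subtract (\tfrac{77}{4})·k_4 from \tfrac{21}{2}x_2^{2} - \tfrac{1309}{8}x_1 + \tfrac{1617}{8}x_2 → -\tfrac{1309}{8}x_1 + \tfrac{357}{4}x_2
  leading term x_1: subtract (-\tfrac{119}{4})·k_3 from -\tfrac{1309}{8}x_1 + \tfrac{357}{4}x_2 → 0
  remainder 0.

S(h_2,k_4): lcm = x_1x_2^{2}. S = -\tfrac{99}{4}x_1x_2 + \tfrac{27}{2}x_2^{2}.
  leading term x_1x_2: subtract (\tfrac{99}{8})·h_1 from -\tfrac{99}{4}x_1x_2 + \tfrac{27}{2}x_2^{2} → \tfrac{27}{2}x_2^{2} - \tfrac{1683}{8}x_1 + \tfrac{2079}{8}x_2
  leading term x_2^{2}: subtract (\tfrac{99}{4})·k_4 from \tfrac{27}{2}x_2^{2} - \tfrac{1683}{8}x_1 + \tfrac{2079}{8}x_2 → -\tfrac{1683}{8}x_1 + \tfrac{459}{4}x_2
  leading term x_1: subtract (-\tfrac{153}{4})·k_3 from -\tfrac{1683}{8}x_1 + \tfrac{459}{4}x_2 → 0
  remainder 0.

S(k_3,k_4): leading monomials are coprime, so the S-polynomial reduces to 0 (Buchberger's first criterion).
Every S-polynomial of the final basis reduces to 0, so we have a Gröbner basis.
Inter-reduce: drop elements whose leading term is divisible by another's, tail-reduce, and make monic.
Reduced Gröbner basis: {x_2^{2} + \tfrac{43}{4}x_2, x_1 - \tfrac{6}{11}x_2}.

Since the reduced bases disagree, the two ideals are not the same.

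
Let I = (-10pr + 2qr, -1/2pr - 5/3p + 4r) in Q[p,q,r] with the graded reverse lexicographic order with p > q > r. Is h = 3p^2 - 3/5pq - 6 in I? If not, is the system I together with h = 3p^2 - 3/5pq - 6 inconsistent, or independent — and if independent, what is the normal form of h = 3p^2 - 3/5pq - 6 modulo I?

Adjoining 3p^2 - 3/5pq - 6 makes the ideal the whole ring: the system is inconsistent.

First compute the reduced Gröbner basis of I by Buchberger's algorithm.
f_1 = -10pr + 2qr, LT = pr.
f_2 = -1/2pr - 5/3p + 4r, LT = pr.

S(f_1,f_2): lcm = pr. S = -1/5qr - 10/3p + 8r.
  leading term qr: no divisor's leading term divides it; move -1/5qr to the remainder.
  leading term p: no divisor's leading term divides it; move -10/3p to the remainder.
  leading term r: no divisor's leading term divides it; move 8r to the remainder.
  remainder -1/5qr - 10/3p + 8r ≠ 0; add k_3 = -1/5qr - 10/3p + 8r to the basis.

S(f_1,k_3): lcm = pqr. S = -1/5q^2r - 50/3p^2 + 40pr.
  leading term q^2r: subtract (q)·k_3 from -1/5q^2r - 50/3p^2 + 40pr → -50/3p^2 + 10/3pq + 40pr - 8qr
  leading term p^2: no divisor's leading term divides it; move -50/3p^2 to the remainder.
  leading term pq: no divisor's leading term divides it; move 10/3pq to the remainder.
  leading term pr: subtract (-4)·f_1 from 40pr - 8qr → 0
  remainder -50/3p^2 + 10/3pq ≠ 0; add k_4 = -50/3p^2 + 10/3pq to the basis.

S(f_2,k_3): lcm = pqr. S = -50/3p^2 + 10/3pq + 40pr - 8qr.
  leading term p^2: subtract (1)·k_4 from -50/3p^2 + 10/3pq + 40pr - 8qr → 40pr - 8qr
  leading term pr: subtract (-4)·f_1 from 40pr - 8qr → 0
  remainder 0.

S(f_1,k_4): lcm = p^2r. S = 0.
  remainder 0.

S(f_2,k_4): lcm = p^2r. S = 1/5pqr + 10/3p^2 - 8pr.
  leading term pqr: subtract (-1/50q)·f_1 from 1/5pqr + 10/3p^2 - 8pr → 1/25q^2r + 10/3p^2 - 8pr
  leading term q^2r: subtract (-1/5q)·k_3 from 1/25q^2r + 10/3p^2 - 8pr → 10/3p^2 - 2/3pq - 8pr + 8/5qr
  leading term p^2: subtract (-1/5)·k_4 from 10/3p^2 - 2/3pq - 8pr + 8/5qr → -8pr + 8/5qr
  leading term pr: subtract (4/5)·f_1 from -8pr + 8/5qr → 0
  remainder 0.

S(k_3,k_4): leading monomials are coprime, so the S-polynomial reduces to 0 (Buchberger's first criterion).
Every S-polynomial of the final basis reduces to 0, so we have a Gröbner basis.
Inter-reduce: drop elements whose leading term is divisible by another's, tail-reduce, and make monic.
Reduced Gröbner basis: {p^2 - 1/5pq, pr + 10/3p - 8r, qr + 50/3p - 40r}.
Label its elements g_1 = p^2 - 1/5pq, g_2 = pr + 10/3p - 8r, g_3 = qr + 50/3p - 40r.

Reduce h = 3p^2 - 3/5pq - 6 modulo G:
  leading term p^2: subtract (3)·g_1 from 3p^2 - 3/5pq - 6 → -6
  leading term 1: no divisor's leading term divides it; move -6 to the remainder.
  normal form = -6.
The normal form is nonzero, so h ∉ I. Since h minus its normal form lies in I, I + (h) = I + (n) where n = -6; decide whether this ideal is the whole ring.
Here n = -6 is a nonzero constant, hence a unit: 1 ∈ I + (h), the Gröbner basis of I + (h) is {1}, and the enlarged system has no common solution — adjoining h is inconsistent.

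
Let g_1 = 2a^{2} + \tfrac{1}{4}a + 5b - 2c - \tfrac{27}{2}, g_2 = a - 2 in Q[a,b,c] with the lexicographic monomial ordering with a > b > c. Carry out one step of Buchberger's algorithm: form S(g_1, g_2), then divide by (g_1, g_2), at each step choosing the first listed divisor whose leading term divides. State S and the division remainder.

S(g_1, g_2) = \tfrac{17}{8}a + \tfrac{5}{2}b - c - \tfrac{27}{4}; remainder on division = \tfrac{5}{2}b - c - \tfrac{5}{2}.

lcm(LM(g_1), LM(g_2)) = a^{2}.
S = (lcm/LT(g_1))·g_1 − (lcm/LT(g_2))·g_2 = \tfrac{17}{8}a + \tfrac{5}{2}b - c - \tfrac{27}{4}.
Reduce S modulo (g_1, g_2) in that order:
  leading term a: subtract (\tfrac{17}{8})·g_2 from \tfrac{17}{8}a + \tfrac{5}{2}b - c - \tfrac{27}{4} → \tfrac{5}{2}b - c - \tfrac{5}{2}
  leading term b: no divisor's leading term divides it; move \tfrac{5}{2}b to the remainder.
  leading term c: no divisor's leading term divides it; move -c to the remainder.
  leading term 1: no divisor's leading term divides it; move -\tfrac{5}{2} to the remainder.
The remainder \tfrac{5}{2}b - c - \tfrac{5}{2} is nonzero, so it would be added as the next basis element.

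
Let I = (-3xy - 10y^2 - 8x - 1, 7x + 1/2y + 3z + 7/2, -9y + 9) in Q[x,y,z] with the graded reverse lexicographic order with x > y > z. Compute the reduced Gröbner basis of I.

G = {x + 1, y - 1, z - 1}

f_1 = -3xy - 10y^2 - 8x - 1, LT = xy.
f_2 = 7x + 1/2y + 3z + 7/2, LT = x.
f_3 = -9y + 9, LT = y.

S(f_1,f_2): lcm = xy. S = 137/42y^2 - 3/7yz + 8/3x - 1/2y + 1/3.
  leading term y^2: subtract (-137/378y)·f_3 from 137/42y^2 - 3/7yz + 8/3x - 1/2y + 1/3 → -3/7yz + 8/3x + 58/21y + 1/3
  leading term yz: subtract (1/21z)·f_3 from -3/7yz + 8/3x + 58/21y + 1/3 → 8/3x + 58/21y - 3/7z + 1/3
  leading term x: subtract (8/21)·f_2 from 8/3x + 58/21y - 3/7z + 1/3 → 18/7y - 11/7z - 1
  leading term y: subtract (-2/7)·f_3 from 18/7y - 11/7z - 1 → -11/7z + 11/7
  leading term z: no divisor's leading term divides it; move -11/7z to the remainder.
  leading term 1: no divisor's leading term divides it; move 11/7 to the remainder.
  remainder -11/7z + 11/7 ≠ 0; add g_4 = -11/7z + 11/7 to the basis.

The other S-polynomials (S(f_1,f_3), S(f_2,f_3), S(f_1,g_4), S(f_2,g_4), S(f_3,g_4)) all reduce to 0 modulo the current basis, so we have a Gröbner basis.
Inter-reduce: drop elements whose leading term is divisible by another's, tail-reduce, and make monic.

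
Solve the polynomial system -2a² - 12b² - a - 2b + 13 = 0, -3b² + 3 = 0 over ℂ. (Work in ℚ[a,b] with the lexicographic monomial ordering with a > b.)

{(-3/2, -1), (1, -1), (-1/4 - sqrt(7)*I/4, 1), (-1/4 + sqrt(7)*I/4, 1)}

Compute a lex Gröbner basis by Buchberger's algorithm.
f_1 = -2a² - a - 12b² - 2b + 13, LT = a².
f_2 = -3b² + 3, LT = b².

The S-polynomials (S(f_1,f_2)) all reduce to 0 modulo the current basis, so we have a Gröbner basis.
Inter-reduce: drop elements whose leading term is divisible by another's, tail-reduce, and make monic.
Reduced Gröbner basis: {a² + ½a + b - ½, b² - 1}.

The lex basis is triangular: the last element involves only b. Solving b² - 1 = 0 gives b ∈ {-1, 1}; substituting each value into the earlier elements determines the remaining variables.
  b = -1: the earlier basis element becomes a² + ½a - 3/2 = 0, giving a = -3/2, 1 — points (-3/2, -1), (1, -1).
  b = 1: the earlier basis element becomes a² + ½a + ½ = 0, giving a = -1/4 - sqrt(7)*I/4, -1/4 + sqrt(7)*I/4 — points (-1/4 - sqrt(7)*I/4, 1), (-1/4 + sqrt(7)*I/4, 1).
Each listed point satisfies every original equation (direct substitution).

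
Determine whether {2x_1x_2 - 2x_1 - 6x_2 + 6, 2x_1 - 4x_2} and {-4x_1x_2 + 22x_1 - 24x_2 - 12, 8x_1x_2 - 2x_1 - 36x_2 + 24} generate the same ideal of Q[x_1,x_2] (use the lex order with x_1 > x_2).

Yes, the ideals are equal.

Equality of ideals is decidable: compute both reduced Gröbner bases (unique for the ordering) and check whether they agree.
Buchberger on the first generating set:
f_1 = 2x_1x_2 - 2x_1 - 6x_2 + 6, LT = x_1x_2.
f_2 = 2x_1 - 4x_2, LT = x_1.

S(f_1,f_2): lcm = x_1x_2. S = -x_1 + 2x_2^2 - 3x_2 + 3.
  reduce S modulo (f_1, f_2):
  remainder 2x_2^2 - 5x_2 + 3 ≠ 0; add g_3 = 2x_2^2 - 5x_2 + 3 to the basis.

The other S-polynomials (S(f_1,g_3), S(f_2,g_3)) all reduce to 0 modulo the current basis, so we have a Gröbner basis.
Inter-reduce: drop elements whose leading term is divisible by another's, tail-reduce, and make monic.
Reduced Gröbner basis: {x_1 - 2x_2, x_2^2 - 5/2x_2 + 3/2}.

Buchberger on the second generating set:
h_1 = -4x_1x_2 + 22x_1 - 24x_2 - 12, LT = x_1x_2.
h_2 = 8x_1x_2 - 2x_1 - 36x_2 + 24, LT = x_1x_2.

S(h_1,h_2): lcm = x_1x_2. S = -21/4x_1 + 21/2x_2.
  reduce S modulo (h_1, h_2):
  remainder -21/4x_1 + 21/2x_2 ≠ 0; add k_3 = -21/4x_1 + 21/2x_2 to the basis.

S(h_1,k_3): lcm = x_1x_2. S = -11/2x_1 + 2x_2^2 + 6x_2 + 3.
  reduce S modulo (h_1, h_2, k_3):
  remainder 2x_2^2 - 5x_2 + 3 ≠ 0; add k_4 = 2x_2^2 - 5x_2 + 3 to the basis.

The other S-polynomials (S(h_2,k_3), S(h_1,k_4), S(h_2,k_4), S(k_3,k_4)) all reduce to 0 modulo the current basis, so we have a Gröbner basis.
Inter-reduce: drop elements whose leading term is divisible by another's, tail-reduce, and make monic.
Reduced Gröbner basis: {x_1 - 2x_2, x_2^2 - 5/2x_2 + 3/2}.

The two bases agree; hence the ideals are identical.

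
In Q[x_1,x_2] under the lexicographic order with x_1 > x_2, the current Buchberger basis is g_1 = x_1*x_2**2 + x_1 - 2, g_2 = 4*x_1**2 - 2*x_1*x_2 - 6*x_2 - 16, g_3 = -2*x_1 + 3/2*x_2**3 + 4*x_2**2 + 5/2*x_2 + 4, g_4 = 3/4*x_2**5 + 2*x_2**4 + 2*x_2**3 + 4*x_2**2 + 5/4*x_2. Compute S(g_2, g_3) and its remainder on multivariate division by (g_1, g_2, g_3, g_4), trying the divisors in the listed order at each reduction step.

lcm(LM(g_2), LM(g_3)) = x_1**2.
S = (lcm/LT(g_2))·g_2 − (lcm/LT(g_3))·g_3 = 3/4*x_1*x_2**3 + 2*x_1*x_2**2 + 3/4*x_1*x_2 + 2*x_1 - 3/2*x_2 - 4.
Reduce S modulo (g_1, g_2, g_3, g_4) in that order:
  leading term x_1*x_2**3: subtract (3/4*x_2)·g_1 from 3/4*x_1*x_2**3 + 2*x_1*x_2**2 + 3/4*x_1*x_2 + 2*x_1 - 3/2*x_2 - 4 → 2*x_1*x_2**2 + 2*x_1 - 4
  leading term x_1*x_2**2: subtract (2)·g_1 from 2*x_1*x_2**2 + 2*x_1 - 4 → 0
The remainder is 0, so this S-polynomial contributes no new basis element.

S(g_2, g_3) = 3/4*x_1*x_2**3 + 2*x_1*x_2**2 + 3/4*x_1*x_2 + 2*x_1 - 3/2*x_2 - 4; remainder on division = 0.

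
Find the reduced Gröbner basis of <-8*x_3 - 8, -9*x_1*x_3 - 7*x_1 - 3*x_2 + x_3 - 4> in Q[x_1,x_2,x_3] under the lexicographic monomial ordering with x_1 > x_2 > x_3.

f_1 = -8*x_3 - 8, LT = x_3.
f_2 = -9*x_1*x_3 - 7*x_1 - 3*x_2 + x_3 - 4, LT = x_1*x_3.

S(f_1,f_2): lcm = x_1*x_3. S = 2/9*x_1 - 1/3*x_2 + 1/9*x_3 - 4/9.
  leading term x_1: no divisor's leading term divides it; move 2/9*x_1 to the remainder.
  leading term x_2: no divisor's leading term divides it; move -1/3*x_2 to the remainder.
  leading term x_3: subtract (-1/72)·f_1 from 1/9*x_3 - 4/9 → -5/9
  leading term 1: no divisor's leading term divides it; move -5/9 to the remainder.
  remainder 2/9*x_1 - 1/3*x_2 - 5/9 ≠ 0; add g_3 = 2/9*x_1 - 1/3*x_2 - 5/9 to the basis.

The other S-polynomials (S(f_1,g_3), S(f_2,g_3)) all reduce to 0 modulo the current basis, so we have a Gröbner basis.
Inter-reduce: drop elements whose leading term is divisible by another's, tail-reduce, and make monic.

G = {x_1 - 3/2*x_2 - 5/2, x_3 + 1}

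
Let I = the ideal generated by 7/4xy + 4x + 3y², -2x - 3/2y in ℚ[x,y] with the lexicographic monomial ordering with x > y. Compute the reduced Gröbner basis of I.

Buchberger's algorithm terminates because the ascending chain of leading-term ideals stabilizes.

f_1 = 7/4xy + 4x + 3y², LT = xy.
f_2 = -2x - 3/2y, LT = x.

S(f_1,f_2): lcm = xy. S = 16/7x + 27/28y².
  reduce S modulo (f_1, f_2):
  remainder 27/28y² - 12/7y ≠ 0; add g_3 = 27/28y² - 12/7y to the basis.

The other S-polynomials (S(f_1,g_3), S(f_2,g_3)) all reduce to 0 modulo the current basis, so we have a Gröbner basis.
Inter-reduce: drop elements whose leading term is divisible by another's, tail-reduce, and make monic.

G = {x + ¾y, y² - 16/9y}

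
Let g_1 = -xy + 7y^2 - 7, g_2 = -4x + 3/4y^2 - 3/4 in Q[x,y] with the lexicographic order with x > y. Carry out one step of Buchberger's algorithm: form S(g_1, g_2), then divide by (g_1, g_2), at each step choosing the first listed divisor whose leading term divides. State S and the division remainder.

S(g_1, g_2) = 3/16y^3 - 7y^2 - 3/16y + 7; remainder on division = 3/16y^3 - 7y^2 - 3/16y + 7.

lcm(LM(g_1), LM(g_2)) = xy.
S = (lcm/LT(g_1))·g_1 − (lcm/LT(g_2))·g_2 = 3/16y^3 - 7y^2 - 3/16y + 7.
Reduce S modulo (g_1, g_2) in that order:
  leading term y^3: no divisor's leading term divides it; move 3/16y^3 to the remainder.
  leading term y^2: no divisor's leading term divides it; move -7y^2 to the remainder.
  leading term y: no divisor's leading term divides it; move -3/16y to the remainder.
  leading term 1: no divisor's leading term divides it; move 7 to the remainder.
The remainder 3/16y^3 - 7y^2 - 3/16y + 7 is nonzero, so it would be added as the next basis element.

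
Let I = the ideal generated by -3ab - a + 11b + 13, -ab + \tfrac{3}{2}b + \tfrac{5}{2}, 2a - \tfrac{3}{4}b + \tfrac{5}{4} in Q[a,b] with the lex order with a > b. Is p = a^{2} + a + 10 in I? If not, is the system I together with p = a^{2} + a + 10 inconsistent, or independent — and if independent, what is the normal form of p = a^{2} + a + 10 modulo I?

Adjoining a^{2} + a + 10 makes the ideal the whole ring: the system is inconsistent.

First compute the reduced Gröbner basis of I by Buchberger's algorithm.
f_1 = -3ab - a + 11b + 13, LT = ab.
f_2 = -ab + \tfrac{3}{2}b + \tfrac{5}{2}, LT = ab.
f_3 = 2a - \tfrac{3}{4}b + \tfrac{5}{4}, LT = a.

S(f_1,f_2): lcm = ab. S = \tfrac{1}{3}a - \tfrac{13}{6}b - \tfrac{11}{6}.
  reduce S modulo (f_1, f_2, f_3):
  remainder -\tfrac{49}{24}b - \tfrac{49}{24} ≠ 0; add h_4 = -\tfrac{49}{24}b - \tfrac{49}{24} to the basis.

The other S-polynomials (S(f_1,f_3), S(f_2,f_3), S(f_1,h_4), S(f_2,h_4), S(f_3,h_4)) all reduce to 0 modulo the current basis, so we have a Gröbner basis.
Inter-reduce: drop elements whose leading term is divisible by another's, tail-reduce, and make monic.
Reduced Gröbner basis: {a + 1, b + 1}.
Label its elements g_1 = a + 1, g_2 = b + 1.

Reduce p = a^{2} + a + 10 modulo G:
  leading term a^{2}: subtract (a)·g_1 from a^{2} + a + 10 → 10
  leading term 1: no divisor's leading term divides it; move 10 to the remainder.
  normal form = 10.
The normal form is nonzero, so p ∉ I. Since p minus its normal form lies in I, I + (p) = I + (r) where r = 10; decide whether this ideal is the whole ring.
Here r = 10 is a nonzero constant, hence a unit: 1 ∈ I + (p), the Gröbner basis of I + (p) is {1}, and the enlarged system has no common solution — adjoining p is inconsistent.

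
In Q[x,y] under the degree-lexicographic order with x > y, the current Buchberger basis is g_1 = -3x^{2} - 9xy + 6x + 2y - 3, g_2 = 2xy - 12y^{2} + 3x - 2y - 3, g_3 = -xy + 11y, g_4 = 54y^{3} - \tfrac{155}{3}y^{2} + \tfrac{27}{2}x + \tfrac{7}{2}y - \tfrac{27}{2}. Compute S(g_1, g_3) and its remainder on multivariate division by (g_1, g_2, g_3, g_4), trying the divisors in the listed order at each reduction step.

lcm(LM(g_1), LM(g_3)) = x^{2}y.
S = (lcm/LT(g_1))·g_1 − (lcm/LT(g_3))·g_3 = 3xy^{2} + 9xy - \tfrac{2}{3}y^{2} + y.
Reduce S modulo (g_1, g_2, g_3, g_4) in that order:
  leading term xy^{2}: subtract (\tfrac{3}{2}y)·g_2 from 3xy^{2} + 9xy - \tfrac{2}{3}y^{2} + y → 18y^{3} + \tfrac{9}{2}xy + \tfrac{7}{3}y^{2} + \tfrac{11}{2}y
  leading term y^{3}: subtract (\tfrac{1}{3})·g_4 from 18y^{3} + \tfrac{9}{2}xy + \tfrac{7}{3}y^{2} + \tfrac{11}{2}y → \tfrac{9}{2}xy + \tfrac{176}{9}y^{2} - \tfrac{9}{2}x + \tfrac{13}{3}y + \tfrac{9}{2}
  leading term xy: subtract (\tfrac{9}{4})·g_2 from \tfrac{9}{2}xy + \tfrac{176}{9}y^{2} - \tfrac{9}{2}x + \tfrac{13}{3}y + \tfrac{9}{2} → \tfrac{419}{9}y^{2} - \tfrac{45}{4}x + \tfrac{53}{6}y + \tfrac{45}{4}
  leading term y^{2}: no divisor's leading term divides it; move \tfrac{419}{9}y^{2} to the remainder.
  leading term x: no divisor's leading term divides it; move -\tfrac{45}{4}x to the remainder.
  leading term y: no divisor's leading term divides it; move \tfrac{53}{6}y to the remainder.
  leading term 1: no divisor's leading term divides it; move \tfrac{45}{4} to the remainder.
The remainder \tfrac{419}{9}y^{2} - \tfrac{45}{4}x + \tfrac{53}{6}y + \tfrac{45}{4} is nonzero, so it would be added as the next basis element.

S(g_1, g_3) = 3xy^{2} + 9xy - \tfrac{2}{3}y^{2} + y; remainder on division = \tfrac{419}{9}y^{2} - \tfrac{45}{4}x + \tfrac{53}{6}y + \tfrac{45}{4}.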